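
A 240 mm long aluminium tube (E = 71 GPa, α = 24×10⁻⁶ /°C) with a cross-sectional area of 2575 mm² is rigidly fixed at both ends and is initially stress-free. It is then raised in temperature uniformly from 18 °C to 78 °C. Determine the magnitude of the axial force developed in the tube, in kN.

P ≈ 263 kN (compressive)

With zero net strain, σ = E·αΔT = 71 GPa × 24×10⁻⁶ × 60 = 102.2 MPa.
Axial force P = σA = 102.2 × 2575 = 263300 N = 263.3 kN, compressive.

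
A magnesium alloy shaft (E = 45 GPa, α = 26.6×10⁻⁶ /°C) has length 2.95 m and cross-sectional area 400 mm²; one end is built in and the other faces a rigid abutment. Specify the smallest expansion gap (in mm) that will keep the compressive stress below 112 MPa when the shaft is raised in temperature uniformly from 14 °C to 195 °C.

With no wall the shaft would lengthen by αΔT L = 26.6×10⁻⁶ × 181 × 2950 = 14.2 mm.
A stress of 112 MPa corresponds to the wall pushing the shaft back by σL/E = 112×2950/(45×10³) = 7.342 mm.
So the gap has to take up the difference, g_min = δ_free − σL/E = 14.2 − 7.342 = 6.861 mm.

g ≈ 6.86 mm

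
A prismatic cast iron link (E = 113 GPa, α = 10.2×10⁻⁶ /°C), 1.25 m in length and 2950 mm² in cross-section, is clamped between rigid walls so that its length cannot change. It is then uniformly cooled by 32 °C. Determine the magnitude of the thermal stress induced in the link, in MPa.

σ ≈ 36.9 MPa (tensile)

With length fixed, the mechanical strain must cancel the thermal strain αΔT = 10.2×10⁻⁶ × 32 = 326.4×10⁻⁶.
σ = EαΔT = 113×10³ × 10.2×10⁻⁶ × 32 = 36.88 MPa (tensile; the link is trying to contract).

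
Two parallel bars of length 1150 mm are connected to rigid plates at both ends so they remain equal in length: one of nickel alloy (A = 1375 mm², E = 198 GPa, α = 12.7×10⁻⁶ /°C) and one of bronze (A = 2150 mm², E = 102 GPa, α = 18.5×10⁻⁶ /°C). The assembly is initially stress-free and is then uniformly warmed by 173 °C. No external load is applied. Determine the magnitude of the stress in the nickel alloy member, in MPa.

Both members must finish at the same length. With the larger α, the bronze tends to over-expand; the plates restrain it, putting the bronze in compression and the nickel alloy in tension. With no external load the two internal forces are equal and opposite, magnitude P.
Compatibility of the two members (thermal + elastic change equal): (α₁ − α₂)ΔT = P·[1/(A₁E₁) + 1/(A₂E₂)].
|α₁ − α₂|·ΔT = 5.8×10⁻⁶ × 173 = 0.001003.
1/(A₁E₁) + 1/(A₂E₂) = 1/(1375×198×10³) + 1/(2150×102×10³) = 8.233×10⁻⁹ N⁻¹.
So P = 0.001003 / 8.233×10⁻⁹ = 121.9 kN.
σ_{nickel alloy} = P/A₁ = 121900/1375 = 88.64 MPa, tensile.

σ ≈ 88.6 MPa (tensile)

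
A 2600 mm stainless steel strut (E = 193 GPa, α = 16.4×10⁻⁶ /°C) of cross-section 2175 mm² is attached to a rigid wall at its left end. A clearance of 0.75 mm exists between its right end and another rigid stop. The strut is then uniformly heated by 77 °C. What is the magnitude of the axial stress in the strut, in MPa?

Unrestrained expansion: δ_free = αΔT L = 16.4×10⁻⁶ × 77 × 2600 = 3.283 mm.
The gap closes (δ_free > 0.75 mm) and the wall then resists a further 3.283 − 0.75 = 2.533 mm of expansion.
Compatibility: PL/(AE) = 2.533 mm, so σ = P/A = E × (2.533/2600) = 188 MPa.

σ ≈ 188 MPa (compressive)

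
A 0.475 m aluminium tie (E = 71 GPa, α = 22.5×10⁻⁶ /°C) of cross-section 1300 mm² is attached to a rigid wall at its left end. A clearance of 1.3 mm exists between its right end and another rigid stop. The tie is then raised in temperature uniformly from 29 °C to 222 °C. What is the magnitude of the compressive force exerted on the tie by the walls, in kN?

If the wall were absent the tie would grow by αΔT L = 22.5×10⁻⁶ × 193 × 475 = 2.063 mm.
This exceeds the 1.3 mm gap, so the wall pushes back. The portion of expansion that must be recovered elastically is δ_free − gap = 2.063 − 1.3 = 0.7627 mm.
That suppressed elongation corresponds to σ = E·Δ/L = 71×10³ × 0.7627/475 = 114 MPa.
Force on the wall = σA = 114 × 1300 mm² = 148.2 kN.

P ≈ 148 kN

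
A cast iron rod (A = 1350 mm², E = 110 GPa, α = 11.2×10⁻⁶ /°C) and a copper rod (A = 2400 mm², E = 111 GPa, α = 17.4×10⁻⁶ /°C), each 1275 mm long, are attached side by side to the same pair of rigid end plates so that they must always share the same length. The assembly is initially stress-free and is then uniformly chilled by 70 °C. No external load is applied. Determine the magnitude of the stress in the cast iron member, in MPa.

σ ≈ 30.7 MPa (compressive)

Both members must finish at the same length. With the larger α, the copper tends to over-contract; the plates restrain it, putting the copper in tension and the cast iron in compression. With no external load the two internal forces are equal and opposite, magnitude P.
Compatibility of the two members (thermal + elastic change equal): (α₁ − α₂)ΔT = P·[1/(A₁E₁) + 1/(A₂E₂)].
|α₁ − α₂|·ΔT = 6.2×10⁻⁶ × 70 = 0.000434.
1/(A₁E₁) + 1/(A₂E₂) = 1/(1350×110×10³) + 1/(2400×111×10³) = 1.049×10⁻⁸ N⁻¹.
P = 0.000434 / 1.049×10⁻⁸ = 41380 N = 41.38 kN.
σ_{cast iron} = P/A₁ = 41380/1350 = 30.65 MPa, compressive.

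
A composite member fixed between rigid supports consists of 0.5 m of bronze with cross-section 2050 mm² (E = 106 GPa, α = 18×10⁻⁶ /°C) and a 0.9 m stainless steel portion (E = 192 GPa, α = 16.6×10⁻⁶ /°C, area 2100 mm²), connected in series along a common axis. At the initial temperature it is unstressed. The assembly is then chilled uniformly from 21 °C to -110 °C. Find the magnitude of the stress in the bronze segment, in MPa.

σ ≈ 337 MPa (tensile)

Free thermal contraction of the whole bar: Σ αᵢΔT Lᵢ = 18×10⁻⁶×131×500 + 16.6×10⁻⁶×131×900 = 3.136 mm.
The walls prevent any net length change, so an axial force P (same in every segment) develops. Compatibility: P · Σ Lᵢ/(AᵢEᵢ) = δ_free.
The series flexibility is Σ Lᵢ/(AᵢEᵢ) = 500/(2050×106×10³) + 900/(2100×192×10³) = 4.533×10⁻⁶ mm/N.
P = 3.136 / 4.533×10⁻⁶ = 691800 N = 691.8 kN, tensile.
σ_{bronze} = P / A = 691800 / 2050 = 337.5 MPa.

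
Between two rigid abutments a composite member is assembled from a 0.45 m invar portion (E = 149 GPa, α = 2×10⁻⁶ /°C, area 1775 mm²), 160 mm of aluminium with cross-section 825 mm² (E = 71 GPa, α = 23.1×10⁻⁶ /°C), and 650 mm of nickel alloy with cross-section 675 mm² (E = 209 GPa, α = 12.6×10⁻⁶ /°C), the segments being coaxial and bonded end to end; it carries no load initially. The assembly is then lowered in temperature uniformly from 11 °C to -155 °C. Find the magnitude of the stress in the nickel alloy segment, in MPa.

If the supports were absent, the total length change would be Σ αᵢΔT Lᵢ = 2×10⁻⁶×166×450 + 23.1×10⁻⁶×166×160 + 12.6×10⁻⁶×166×650 = 2.122 mm.
Since the ends are fixed, an axial force P builds up, equal in every segment, with P · Σ Lᵢ/(AᵢEᵢ) = δ_free.
Σ Lᵢ/(AᵢEᵢ) = 450/(1775×149×10³) + 160/(825×71×10³) + 650/(675×209×10³) = 9.041×10⁻⁶ mm/N.
Hence P = δ_free / Σ(L/AE) = 2.122/9.041×10⁻⁶ = 234.8 kN (tensile).
σ_{nickel alloy} = P / A = 234800 / 675 = 347.8 MPa.

σ ≈ 348 MPa (tensile)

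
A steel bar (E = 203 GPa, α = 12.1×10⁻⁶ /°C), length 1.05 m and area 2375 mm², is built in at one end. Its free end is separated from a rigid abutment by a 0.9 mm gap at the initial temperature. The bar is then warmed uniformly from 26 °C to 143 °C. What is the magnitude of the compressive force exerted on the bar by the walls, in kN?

P ≈ 269 kN

If the wall were absent the bar would grow by αΔT L = 12.1×10⁻⁶ × 117 × 1050 = 1.486 mm.
This exceeds the 0.9 mm gap, so the wall pushes back. The portion of expansion that must be recovered elastically is δ_free − gap = 1.486 − 0.9 = 0.5865 mm.
Compatibility: PL/(AE) = 0.5865 mm, so σ = P/A = E × (0.5865/1050) = 113.4 MPa.
P = σA = 113.4 × 2375 = 269.3 kN.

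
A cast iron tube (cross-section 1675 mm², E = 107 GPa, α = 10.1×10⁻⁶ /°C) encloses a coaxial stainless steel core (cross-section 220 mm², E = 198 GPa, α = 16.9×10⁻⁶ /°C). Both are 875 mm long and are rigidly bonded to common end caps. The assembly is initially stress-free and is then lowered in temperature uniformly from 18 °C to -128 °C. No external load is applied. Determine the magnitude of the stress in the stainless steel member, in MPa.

Both members must finish at the same length. With the larger α, the stainless steel tends to over-contract; the plates restrain it, putting the stainless steel in tension and the cast iron in compression. With no external load the two internal forces are equal and opposite, magnitude P.
Setting the final lengths equal and cancelling L: (α₁ − α₂)ΔT = P/(A₁E₁) + P/(A₂E₂).
|α₁ − α₂|·ΔT = 6.8×10⁻⁶ × 146 = 0.0009928.
1/(A₁E₁) + 1/(A₂E₂) = 1/(1675×107×10³) + 1/(220×198×10³) = 2.854×10⁻⁸ N⁻¹.
So P = 0.0009928 / 2.854×10⁻⁸ = 34.79 kN.
σ_{stainless steel} = P/A₂ = 34790/220 = 158.1 MPa, tensile.

σ ≈ 158 MPa (tensile)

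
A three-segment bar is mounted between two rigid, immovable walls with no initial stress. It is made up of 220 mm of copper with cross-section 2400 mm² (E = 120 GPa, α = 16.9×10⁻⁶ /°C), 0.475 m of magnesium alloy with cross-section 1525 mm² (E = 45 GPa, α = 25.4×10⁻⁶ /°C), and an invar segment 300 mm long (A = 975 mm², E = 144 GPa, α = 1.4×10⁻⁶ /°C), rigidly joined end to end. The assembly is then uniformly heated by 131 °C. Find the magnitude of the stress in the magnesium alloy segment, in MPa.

σ ≈ 142 MPa (compressive)

If the supports were absent, the total length change would be Σ αᵢΔT Lᵢ = 16.9×10⁻⁶×131×220 + 25.4×10⁻⁶×131×475 + 1.4×10⁻⁶×131×300 = 2.123 mm.
The rigid supports impose zero overall length change; the single axial force P common to all segments must satisfy P Σ Lᵢ/(AᵢEᵢ) = δ_free.
Σ Lᵢ/(AᵢEᵢ) = 220/(2400×120×10³) + 475/(1525×45×10³) + 300/(975×144×10³) = 9.822×10⁻⁶ mm/N.
Hence P = δ_free / Σ(L/AE) = 2.123/9.822×10⁻⁶ = 216.1 kN (compressive).
σ_{magnesium alloy} = P / A = 216100 / 1525 = 141.7 MPa.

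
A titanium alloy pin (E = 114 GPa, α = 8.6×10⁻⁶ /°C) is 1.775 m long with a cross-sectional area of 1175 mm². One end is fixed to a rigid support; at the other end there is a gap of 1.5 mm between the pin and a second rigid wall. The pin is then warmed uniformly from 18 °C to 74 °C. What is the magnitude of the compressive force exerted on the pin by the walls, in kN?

P ≈ 0 kN

If the wall were absent the pin would grow by αΔT L = 8.6×10⁻⁶ × 56 × 1775 = 0.8548 mm.
Since δ_free = 0.855 mm is less than the 1.5 mm gap, the pin never touches the wall. No axial force develops.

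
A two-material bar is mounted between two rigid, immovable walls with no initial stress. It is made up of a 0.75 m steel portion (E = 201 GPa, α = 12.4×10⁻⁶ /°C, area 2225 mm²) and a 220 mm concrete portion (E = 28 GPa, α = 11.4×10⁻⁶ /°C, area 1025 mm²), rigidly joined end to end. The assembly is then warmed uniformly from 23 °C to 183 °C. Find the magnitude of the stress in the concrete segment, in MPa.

σ ≈ 197 MPa (compressive)

Free thermal expansion of the whole bar: Σ αᵢΔT Lᵢ = 12.4×10⁻⁶×160×750 + 11.4×10⁻⁶×160×220 = 1.889 mm.
The walls prevent any net length change, so an axial force P (same in every segment) develops. Compatibility: P · Σ Lᵢ/(AᵢEᵢ) = δ_free.
The series flexibility is Σ Lᵢ/(AᵢEᵢ) = 750/(2225×201×10³) + 220/(1025×28×10³) = 9.343×10⁻⁶ mm/N.
Hence P = δ_free / Σ(L/AE) = 1.889/9.343×10⁻⁶ = 202.2 kN (compressive).
σ_{concrete} = P / A = 202200 / 1025 = 197.3 MPa.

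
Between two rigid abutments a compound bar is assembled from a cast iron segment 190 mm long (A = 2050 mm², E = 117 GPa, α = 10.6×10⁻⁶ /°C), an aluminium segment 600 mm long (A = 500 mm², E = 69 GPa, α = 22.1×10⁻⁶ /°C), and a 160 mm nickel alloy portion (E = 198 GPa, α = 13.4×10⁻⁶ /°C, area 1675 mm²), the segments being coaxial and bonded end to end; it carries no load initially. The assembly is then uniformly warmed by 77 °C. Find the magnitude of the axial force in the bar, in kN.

P ≈ 71.9 kN (compressive)

If the supports were absent, the total length change would be Σ αᵢΔT Lᵢ = 10.6×10⁻⁶×77×190 + 22.1×10⁻⁶×77×600 + 13.4×10⁻⁶×77×160 = 1.341 mm.
The rigid supports impose zero overall length change; the single axial force P common to all segments must satisfy P Σ Lᵢ/(AᵢEᵢ) = δ_free.
Σ Lᵢ/(AᵢEᵢ) = 190/(2050×117×10³) + 600/(500×69×10³) + 160/(1675×198×10³) = 1.867×10⁻⁵ mm/N.
P = 1.341 / 1.867×10⁻⁵ = 71850 N = 71.85 kN, compressive.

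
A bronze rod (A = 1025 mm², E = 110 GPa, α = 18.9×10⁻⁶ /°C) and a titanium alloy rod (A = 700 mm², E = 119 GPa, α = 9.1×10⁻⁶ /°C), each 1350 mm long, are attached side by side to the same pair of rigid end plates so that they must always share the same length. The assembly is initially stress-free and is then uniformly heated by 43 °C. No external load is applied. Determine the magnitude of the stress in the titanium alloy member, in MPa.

σ ≈ 28.8 MPa (tensile)

Equilibrium of a rigid end plate with no external load gives equal and opposite internal forces ±P in the two members. Since α_{bronze} > α_{titanium alloy}, heating drives the bronze into compression and the titanium alloy into tension.
Compatibility of the two members (thermal + elastic change equal): (α₁ − α₂)ΔT = P·[1/(A₁E₁) + 1/(A₂E₂)].
|α₁ − α₂|·ΔT = 9.8×10⁻⁶ × 43 = 0.0004214.
1/(A₁E₁) + 1/(A₂E₂) = 1/(1025×110×10³) + 1/(700×119×10³) = 2.087×10⁻⁸ N⁻¹.
So P = 0.0004214 / 2.087×10⁻⁸ = 20.19 kN.
σ_{titanium alloy} = P/A₂ = 20190/700 = 28.84 MPa, tensile.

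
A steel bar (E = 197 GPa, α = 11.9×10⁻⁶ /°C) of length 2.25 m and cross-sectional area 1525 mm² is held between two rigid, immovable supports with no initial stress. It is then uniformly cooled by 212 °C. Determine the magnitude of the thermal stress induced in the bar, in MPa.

σ ≈ 497 MPa (tensile)

Because both ends are immovable the net strain is zero, and the suppressed thermal strain is αΔT = 11.9×10⁻⁶ × 212 = 2522.8×10⁻⁶.
Hence σ = E·αΔT = 197×10³ × 2522.8×10⁻⁶ = 497 MPa, tensile.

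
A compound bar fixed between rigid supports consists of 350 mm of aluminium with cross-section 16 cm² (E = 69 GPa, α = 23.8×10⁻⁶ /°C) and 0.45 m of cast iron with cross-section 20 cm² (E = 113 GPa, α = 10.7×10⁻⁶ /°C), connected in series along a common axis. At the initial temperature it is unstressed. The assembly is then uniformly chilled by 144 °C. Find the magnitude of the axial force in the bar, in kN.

Free thermal contraction of the whole bar: Σ αᵢΔT Lᵢ = 23.8×10⁻⁶×144×350 + 10.7×10⁻⁶×144×450 = 1.893 mm.
The rigid supports impose zero overall length change; the single axial force P common to all segments must satisfy P Σ Lᵢ/(AᵢEᵢ) = δ_free.
Σ Lᵢ/(AᵢEᵢ) = 350/(1600×69×10³) + 450/(2000×113×10³) = 5.161×10⁻⁶ mm/N.
So P = 1.893 / 5.161×10⁻⁶ = 366.7 kN, tensile.

P ≈ 367 kN (tensile)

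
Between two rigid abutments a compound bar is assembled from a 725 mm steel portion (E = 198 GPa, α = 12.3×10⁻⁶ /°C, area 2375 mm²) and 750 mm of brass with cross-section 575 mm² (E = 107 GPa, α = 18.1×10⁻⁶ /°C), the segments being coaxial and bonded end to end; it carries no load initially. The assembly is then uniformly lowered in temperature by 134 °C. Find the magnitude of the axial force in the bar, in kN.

If the supports were absent, the total length change would be Σ αᵢΔT Lᵢ = 12.3×10⁻⁶×134×725 + 18.1×10⁻⁶×134×750 = 3.014 mm.
Since the ends are fixed, an axial force P builds up, equal in every segment, with P · Σ Lᵢ/(AᵢEᵢ) = δ_free.
The series flexibility is Σ Lᵢ/(AᵢEᵢ) = 725/(2375×198×10³) + 750/(575×107×10³) = 1.373×10⁻⁵ mm/N.
So P = 3.014 / 1.373×10⁻⁵ = 219.5 kN, tensile.

P ≈ 219 kN (tensile)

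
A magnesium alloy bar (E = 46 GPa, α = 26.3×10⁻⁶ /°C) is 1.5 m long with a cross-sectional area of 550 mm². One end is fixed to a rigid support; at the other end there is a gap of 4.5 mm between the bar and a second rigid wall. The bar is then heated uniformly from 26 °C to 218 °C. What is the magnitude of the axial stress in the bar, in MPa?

σ ≈ 94.3 MPa (compressive)

Unrestrained expansion: δ_free = αΔT L = 26.3×10⁻⁶ × 192 × 1500 = 7.574 mm.
The gap closes (δ_free > 4.5 mm) and the wall then resists a further 7.574 − 4.5 = 3.074 mm of expansion.
Compatibility: PL/(AE) = 3.074 mm, so σ = P/A = E × (3.074/1500) = 94.28 MPa.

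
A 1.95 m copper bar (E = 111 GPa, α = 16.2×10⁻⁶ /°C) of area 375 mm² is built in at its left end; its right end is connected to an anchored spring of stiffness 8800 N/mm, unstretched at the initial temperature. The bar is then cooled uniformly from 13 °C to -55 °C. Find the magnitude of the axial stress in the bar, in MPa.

σ ≈ 35.7 MPa (tensile)

Free thermal contraction: δ_free = αΔT L = 16.2×10⁻⁶ × 68 × 1950 = 2.148 mm.
With a force P in the spring, the elastic change of the bar is PL/(AE) and that of the spring is P/k; compatibility requires their sum to equal δ_free.
P [ L/(AE) + 1/k ] = δ_free → P [ 1950/(375×111×10³) + 1/(8800) ] = 2.148.
P = 2.148 / 0.0001605 = 13390 N.
σ = P/A = 13390/375 = 35.69 MPa.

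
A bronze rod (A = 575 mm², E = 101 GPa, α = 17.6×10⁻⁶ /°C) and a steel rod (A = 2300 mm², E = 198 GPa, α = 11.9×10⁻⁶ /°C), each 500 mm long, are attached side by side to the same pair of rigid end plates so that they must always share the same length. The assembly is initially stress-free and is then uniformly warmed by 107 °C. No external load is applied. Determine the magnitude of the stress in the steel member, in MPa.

σ ≈ 13.7 MPa (tensile)

Both members must finish at the same length. With the larger α, the bronze tends to over-expand; the plates restrain it, putting the bronze in compression and the steel in tension. With no external load the two internal forces are equal and opposite, magnitude P.
Equating the net (thermal + elastic) strains gives |α₁ − α₂|·ΔT = P·[1/(A₁E₁) + 1/(A₂E₂)].
|α₁ − α₂|·ΔT = 5.7×10⁻⁶ × 107 = 0.0006099.
1/(A₁E₁) + 1/(A₂E₂) = 1/(575×101×10³) + 1/(2300×198×10³) = 1.941×10⁻⁸ N⁻¹.
P = 0.0006099 / 1.941×10⁻⁸ = 31410 N = 31.41 kN.
σ_{steel} = P/A₂ = 31410/2300 = 13.66 MPa, tensile.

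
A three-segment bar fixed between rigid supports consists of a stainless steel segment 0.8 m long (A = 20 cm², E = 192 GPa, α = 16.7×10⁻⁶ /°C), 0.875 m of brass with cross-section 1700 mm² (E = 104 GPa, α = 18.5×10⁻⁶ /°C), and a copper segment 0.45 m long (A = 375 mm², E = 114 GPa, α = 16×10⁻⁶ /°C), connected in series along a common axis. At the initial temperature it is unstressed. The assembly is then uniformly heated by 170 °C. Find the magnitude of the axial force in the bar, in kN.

Free thermal expansion of the whole bar: Σ αᵢΔT Lᵢ = 16.7×10⁻⁶×170×800 + 18.5×10⁻⁶×170×875 + 16×10⁻⁶×170×450 = 6.247 mm.
The walls prevent any net length change, so an axial force P (same in every segment) develops. Compatibility: P · Σ Lᵢ/(AᵢEᵢ) = δ_free.
The series flexibility is Σ Lᵢ/(AᵢEᵢ) = 800/(2000×192×10³) + 875/(1700×104×10³) + 450/(375×114×10³) = 1.756×10⁻⁵ mm/N.
P = 6.247 / 1.756×10⁻⁵ = 355800 N = 355.8 kN, compressive.

P ≈ 356 kN (compressive)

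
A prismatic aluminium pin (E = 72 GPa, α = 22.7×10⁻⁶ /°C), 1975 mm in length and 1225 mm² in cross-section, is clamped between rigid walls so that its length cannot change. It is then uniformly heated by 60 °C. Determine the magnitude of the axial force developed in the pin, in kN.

Full restraint means ε = 0, so the stress is σ = EαΔT = 72×10³ × 22.7×10⁻⁶ × 60 = 98.06 MPa.
Axial force P = σA = 98.06 × 1225 = 120100 N = 120.1 kN, compressive.

P ≈ 120 kN (compressive)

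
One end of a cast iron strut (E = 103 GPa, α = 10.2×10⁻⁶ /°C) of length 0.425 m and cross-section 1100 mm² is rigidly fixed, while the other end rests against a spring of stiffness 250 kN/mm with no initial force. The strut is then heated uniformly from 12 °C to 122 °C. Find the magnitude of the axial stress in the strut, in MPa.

σ ≈ 55.9 MPa (compressive)

If the spring were absent the strut would lengthen by αΔT L = 10.2×10⁻⁶ × 110 × 425 = 0.4768 mm.
With a force P in the spring, the elastic change of the strut is PL/(AE) and that of the spring is P/k; compatibility requires their sum to equal δ_free.
P [ L/(AE) + 1/k ] = δ_free → P [ 425/(1100×103×10³) + 1/(250×10³) ] = 0.4768.
P = 0.4768 / 7.751×10⁻⁶ = 61520 N.
σ = P/A = 61520/1100 = 55.93 MPa.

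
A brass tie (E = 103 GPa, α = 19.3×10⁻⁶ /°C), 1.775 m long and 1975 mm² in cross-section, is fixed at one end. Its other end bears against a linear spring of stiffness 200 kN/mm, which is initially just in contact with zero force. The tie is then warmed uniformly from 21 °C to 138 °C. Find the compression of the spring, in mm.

If the spring were absent the tie would lengthen by αΔT L = 19.3×10⁻⁶ × 117 × 1775 = 4.008 mm.
Let P be the compressive force at the spring. The tie shortens elastically by PL/(AE) and the spring compresses by P/k; together these equal δ_free.
So P = δ_free / [L/(AE) + 1/k] = 4.008 / [ 1775/(1975×103×10³) + 1/(200×10³) ].
P = 4.008 / 1.373×10⁻⁵ = 292000 N.
Spring compression = P/k = 292000/(200×10³) = 1.46 mm.

δ ≈ 1.46 mm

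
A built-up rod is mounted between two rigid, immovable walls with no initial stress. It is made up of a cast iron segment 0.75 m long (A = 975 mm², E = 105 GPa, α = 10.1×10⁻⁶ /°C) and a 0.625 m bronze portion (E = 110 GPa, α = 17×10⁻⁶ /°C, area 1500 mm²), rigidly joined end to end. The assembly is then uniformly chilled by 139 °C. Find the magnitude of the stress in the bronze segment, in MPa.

Free thermal contraction of the whole bar: Σ αᵢΔT Lᵢ = 10.1×10⁻⁶×139×750 + 17×10⁻⁶×139×625 = 2.53 mm.
The rigid supports impose zero overall length change; the single axial force P common to all segments must satisfy P Σ Lᵢ/(AᵢEᵢ) = δ_free.
The series flexibility is Σ Lᵢ/(AᵢEᵢ) = 750/(975×105×10³) + 625/(1500×110×10³) = 1.111×10⁻⁵ mm/N.
Hence P = δ_free / Σ(L/AE) = 2.53/1.111×10⁻⁵ = 227.6 kN (tensile).
σ_{bronze} = P / A = 227600 / 1500 = 151.8 MPa.

σ ≈ 152 MPa (tensile)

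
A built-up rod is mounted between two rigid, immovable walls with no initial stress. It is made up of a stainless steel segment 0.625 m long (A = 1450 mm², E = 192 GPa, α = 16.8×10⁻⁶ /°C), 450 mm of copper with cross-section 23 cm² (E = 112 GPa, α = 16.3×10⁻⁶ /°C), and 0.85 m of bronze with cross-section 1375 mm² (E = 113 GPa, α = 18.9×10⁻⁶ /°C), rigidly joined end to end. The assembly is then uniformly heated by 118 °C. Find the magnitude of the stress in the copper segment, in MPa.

With the walls removed the bar would change length by δ_free = Σ αᵢΔT Lᵢ = 16.8×10⁻⁶×118×625 + 16.3×10⁻⁶×118×450 + 18.9×10⁻⁶×118×850 = 4 mm.
The rigid supports impose zero overall length change; the single axial force P common to all segments must satisfy P Σ Lᵢ/(AᵢEᵢ) = δ_free.
The series flexibility is Σ Lᵢ/(AᵢEᵢ) = 625/(1450×192×10³) + 450/(2300×112×10³) + 850/(1375×113×10³) = 9.463×10⁻⁶ mm/N.
So P = 4 / 9.463×10⁻⁶ = 422.7 kN, compressive.
σ_{copper} = P / A = 422700 / 2300 = 183.8 MPa.

σ ≈ 184 MPa (compressive)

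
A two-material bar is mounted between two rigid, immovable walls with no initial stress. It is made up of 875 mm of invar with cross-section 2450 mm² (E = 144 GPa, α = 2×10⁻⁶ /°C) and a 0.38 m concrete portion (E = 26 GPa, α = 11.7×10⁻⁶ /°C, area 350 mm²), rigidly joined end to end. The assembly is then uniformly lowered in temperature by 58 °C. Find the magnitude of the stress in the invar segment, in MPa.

σ ≈ 3.32 MPa (tensile)

With the walls removed the bar would change length by δ_free = Σ αᵢΔT Lᵢ = 2×10⁻⁶×58×875 + 11.7×10⁻⁶×58×380 = 0.3594 mm.
Since the ends are fixed, an axial force P builds up, equal in every segment, with P · Σ Lᵢ/(AᵢEᵢ) = δ_free.
The series flexibility is Σ Lᵢ/(AᵢEᵢ) = 875/(2450×144×10³) + 380/(350×26×10³) = 4.424×10⁻⁵ mm/N.
P = 0.3594 / 4.424×10⁻⁵ = 8123 N = 8.123 kN, tensile.
σ_{invar} = P / A = 8123 / 2450 = 3.316 MPa.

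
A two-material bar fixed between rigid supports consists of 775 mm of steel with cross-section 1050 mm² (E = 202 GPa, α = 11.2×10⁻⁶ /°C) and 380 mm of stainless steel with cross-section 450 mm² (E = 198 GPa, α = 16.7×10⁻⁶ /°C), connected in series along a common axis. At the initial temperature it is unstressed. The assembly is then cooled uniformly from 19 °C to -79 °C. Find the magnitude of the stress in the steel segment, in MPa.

σ ≈ 177 MPa (tensile)

Free thermal contraction of the whole bar: Σ αᵢΔT Lᵢ = 11.2×10⁻⁶×98×775 + 16.7×10⁻⁶×98×380 = 1.473 mm.
The walls prevent any net length change, so an axial force P (same in every segment) develops. Compatibility: P · Σ Lᵢ/(AᵢEᵢ) = δ_free.
Σ Lᵢ/(AᵢEᵢ) = 775/(1050×202×10³) + 380/(450×198×10³) = 7.919×10⁻⁶ mm/N.
Hence P = δ_free / Σ(L/AE) = 1.473/7.919×10⁻⁶ = 186 kN (tensile).
σ_{steel} = P / A = 186000 / 1050 = 177.1 MPa.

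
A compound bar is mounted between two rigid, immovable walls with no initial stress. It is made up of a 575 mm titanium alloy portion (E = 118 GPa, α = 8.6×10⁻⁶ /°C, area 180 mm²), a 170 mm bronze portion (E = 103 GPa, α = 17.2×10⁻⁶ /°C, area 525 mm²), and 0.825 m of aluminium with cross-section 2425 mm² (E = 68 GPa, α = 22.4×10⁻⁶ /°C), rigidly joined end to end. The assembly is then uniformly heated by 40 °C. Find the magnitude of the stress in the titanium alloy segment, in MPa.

If the supports were absent, the total length change would be Σ αᵢΔT Lᵢ = 8.6×10⁻⁶×40×575 + 17.2×10⁻⁶×40×170 + 22.4×10⁻⁶×40×825 = 1.054 mm.
The rigid supports impose zero overall length change; the single axial force P common to all segments must satisfy P Σ Lᵢ/(AᵢEᵢ) = δ_free.
Σ Lᵢ/(AᵢEᵢ) = 575/(180×118×10³) + 170/(525×103×10³) + 825/(2425×68×10³) = 3.522×10⁻⁵ mm/N.
Hence P = δ_free / Σ(L/AE) = 1.054/3.522×10⁻⁵ = 29.93 kN (compressive).
σ_{titanium alloy} = P / A = 29930 / 180 = 166.3 MPa.

σ ≈ 166 MPa (compressive)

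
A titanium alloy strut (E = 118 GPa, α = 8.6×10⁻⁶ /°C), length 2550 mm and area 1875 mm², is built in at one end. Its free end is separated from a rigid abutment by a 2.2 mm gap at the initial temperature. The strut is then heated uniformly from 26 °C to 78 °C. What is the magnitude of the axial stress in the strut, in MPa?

σ ≈ 0 MPa

Free thermal elongation = αΔT L = 8.6×10⁻⁶ × 52 × 2550 = 1.14 mm.
Since δ_free = 1.14 mm is less than the 2.2 mm gap, the strut never touches the wall. No axial force develops.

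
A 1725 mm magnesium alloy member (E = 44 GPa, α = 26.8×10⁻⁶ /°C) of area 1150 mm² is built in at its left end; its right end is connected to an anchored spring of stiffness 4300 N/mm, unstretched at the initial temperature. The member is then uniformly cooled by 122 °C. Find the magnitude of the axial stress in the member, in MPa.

σ ≈ 18.4 MPa (tensile)

Free thermal contraction: δ_free = αΔT L = 26.8×10⁻⁶ × 122 × 1725 = 5.64 mm.
With a force P in the spring, the elastic change of the member is PL/(AE) and that of the spring is P/k; compatibility requires their sum to equal δ_free.
P [ L/(AE) + 1/k ] = δ_free → P [ 1725/(1150×44×10³) + 1/(4300) ] = 5.64.
P = 5.64 / 0.0002666 = 21150 N.
σ = P/A = 21150/1150 = 18.39 MPa.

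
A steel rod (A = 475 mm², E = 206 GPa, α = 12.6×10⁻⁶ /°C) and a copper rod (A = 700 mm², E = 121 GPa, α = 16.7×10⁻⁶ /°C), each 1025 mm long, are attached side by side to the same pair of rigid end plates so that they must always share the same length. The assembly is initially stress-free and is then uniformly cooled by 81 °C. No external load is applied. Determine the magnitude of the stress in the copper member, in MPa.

σ ≈ 21.5 MPa (tensile)

Equilibrium of a rigid end plate with no external load gives equal and opposite internal forces ±P in the two members. Since α_{copper} > α_{steel}, cooling drives the copper into tension and the steel into compression.
Setting the final lengths equal and cancelling L: (α₁ − α₂)ΔT = P/(A₁E₁) + P/(A₂E₂).
|α₁ − α₂|·ΔT = 4.1×10⁻⁶ × 81 = 0.0003321.
1/(A₁E₁) + 1/(A₂E₂) = 1/(475×206×10³) + 1/(700×121×10³) = 2.203×10⁻⁸ N⁻¹.
P = 0.0003321 / 2.203×10⁻⁸ = 15080 N = 15.08 kN.
σ_{copper} = P/A₂ = 15080/700 = 21.54 MPa, tensile.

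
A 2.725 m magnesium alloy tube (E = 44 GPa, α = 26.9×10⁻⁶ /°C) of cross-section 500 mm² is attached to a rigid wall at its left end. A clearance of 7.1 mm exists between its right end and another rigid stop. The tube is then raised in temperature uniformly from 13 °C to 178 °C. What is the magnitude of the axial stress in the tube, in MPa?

σ ≈ 80.7 MPa (compressive)

Free thermal elongation = αΔT L = 26.9×10⁻⁶ × 165 × 2725 = 12.09 mm.
This exceeds the 7.1 mm gap, so the wall pushes back. The portion of expansion that must be recovered elastically is δ_free − gap = 12.09 − 7.1 = 4.995 mm.
That suppressed elongation corresponds to σ = E·Δ/L = 44×10³ × 4.995/2725 = 80.65 MPa.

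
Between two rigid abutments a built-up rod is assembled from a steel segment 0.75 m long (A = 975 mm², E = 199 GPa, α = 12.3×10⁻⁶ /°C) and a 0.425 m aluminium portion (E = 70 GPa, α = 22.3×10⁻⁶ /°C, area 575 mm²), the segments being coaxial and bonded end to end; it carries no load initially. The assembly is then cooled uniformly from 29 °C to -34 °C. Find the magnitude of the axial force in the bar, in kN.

If the supports were absent, the total length change would be Σ αᵢΔT Lᵢ = 12.3×10⁻⁶×63×750 + 22.3×10⁻⁶×63×425 = 1.178 mm.
The walls prevent any net length change, so an axial force P (same in every segment) develops. Compatibility: P · Σ Lᵢ/(AᵢEᵢ) = δ_free.
Σ Lᵢ/(AᵢEᵢ) = 750/(975×199×10³) + 425/(575×70×10³) = 1.442×10⁻⁵ mm/N.
So P = 1.178 / 1.442×10⁻⁵ = 81.68 kN, tensile.

P ≈ 81.7 kN (tensile)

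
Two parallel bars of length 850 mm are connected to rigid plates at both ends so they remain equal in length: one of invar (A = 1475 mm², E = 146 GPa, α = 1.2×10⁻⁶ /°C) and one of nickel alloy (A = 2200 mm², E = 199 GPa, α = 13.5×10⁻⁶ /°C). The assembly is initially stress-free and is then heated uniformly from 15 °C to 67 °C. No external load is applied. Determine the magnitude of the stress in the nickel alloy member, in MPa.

The nickel alloy has the larger α, so on heating it would change length more than the invar if both were free. The rigid plates force a common final length, so the nickel alloy is put into compression and the invar into tension, with equal and opposite forces P (no external load).
Setting the final lengths equal and cancelling L: (α₁ − α₂)ΔT = P/(A₁E₁) + P/(A₂E₂).
|α₁ − α₂|·ΔT = 12.3×10⁻⁶ × 52 = 0.0006396.
1/(A₁E₁) + 1/(A₂E₂) = 1/(1475×146×10³) + 1/(2200×199×10³) = 6.928×10⁻⁹ N⁻¹.
So P = 0.0006396 / 6.928×10⁻⁹ = 92.32 kN.
σ_{nickel alloy} = P/A₂ = 92320/2200 = 41.97 MPa, compressive.

σ ≈ 42 MPa (compressive)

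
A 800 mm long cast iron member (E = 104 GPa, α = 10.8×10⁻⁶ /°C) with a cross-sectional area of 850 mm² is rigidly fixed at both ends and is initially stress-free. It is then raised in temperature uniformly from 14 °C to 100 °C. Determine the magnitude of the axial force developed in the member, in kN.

With zero net strain, σ = E·αΔT = 104 GPa × 10.8×10⁻⁶ × 86 = 96.6 MPa.
Axial force P = σA = 96.6 × 850 = 82110 N = 82.11 kN, compressive.

P ≈ 82.1 kN (compressive)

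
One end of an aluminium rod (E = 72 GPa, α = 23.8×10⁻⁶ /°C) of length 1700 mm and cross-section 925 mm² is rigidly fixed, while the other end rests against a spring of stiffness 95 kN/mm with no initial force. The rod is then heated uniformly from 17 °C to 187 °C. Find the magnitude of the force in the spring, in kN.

P ≈ 191 kN

Free thermal expansion: δ_free = αΔT L = 23.8×10⁻⁶ × 170 × 1700 = 6.878 mm.
With a force P in the spring, the elastic change of the rod is PL/(AE) and that of the spring is P/k; compatibility requires their sum to equal δ_free.
P [ L/(AE) + 1/k ] = δ_free → P [ 1700/(925×72×10³) + 1/(95×10³) ] = 6.878.
P = 6.878 / 3.605×10⁻⁵ = 190800 N.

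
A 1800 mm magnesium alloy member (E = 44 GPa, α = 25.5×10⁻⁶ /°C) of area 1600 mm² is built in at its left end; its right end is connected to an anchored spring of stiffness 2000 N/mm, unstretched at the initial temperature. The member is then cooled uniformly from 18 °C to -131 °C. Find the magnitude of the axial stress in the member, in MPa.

Free thermal contraction: δ_free = αΔT L = 25.5×10⁻⁶ × 149 × 1800 = 6.839 mm.
With a force P in the spring, the elastic change of the member is PL/(AE) and that of the spring is P/k; compatibility requires their sum to equal δ_free.
P [ L/(AE) + 1/k ] = δ_free → P [ 1800/(1600×44×10³) + 1/(2000) ] = 6.839.
P = 6.839 / 0.0005256 = 13010 N.
σ = P/A = 13010/1600 = 8.133 MPa.

σ ≈ 8.13 MPa (tensile)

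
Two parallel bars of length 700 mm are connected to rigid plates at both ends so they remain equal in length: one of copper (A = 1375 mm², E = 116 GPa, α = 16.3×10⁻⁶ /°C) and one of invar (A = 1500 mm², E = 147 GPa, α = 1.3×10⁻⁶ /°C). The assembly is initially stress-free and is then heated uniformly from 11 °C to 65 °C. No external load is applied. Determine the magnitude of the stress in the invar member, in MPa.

σ ≈ 50 MPa (tensile)

Both members must finish at the same length. With the larger α, the copper tends to over-expand; the plates restrain it, putting the copper in compression and the invar in tension. With no external load the two internal forces are equal and opposite, magnitude P.
Equating the net (thermal + elastic) strains gives |α₁ − α₂|·ΔT = P·[1/(A₁E₁) + 1/(A₂E₂)].
|α₁ − α₂|·ΔT = 15×10⁻⁶ × 54 = 0.00081.
1/(A₁E₁) + 1/(A₂E₂) = 1/(1375×116×10³) + 1/(1500×147×10³) = 1.08×10⁻⁸ N⁻¹.
P = 0.00081 / 1.08×10⁻⁸ = 74970 N = 74.97 kN.
σ_{invar} = P/A₂ = 74970/1500 = 49.98 MPa, tensile.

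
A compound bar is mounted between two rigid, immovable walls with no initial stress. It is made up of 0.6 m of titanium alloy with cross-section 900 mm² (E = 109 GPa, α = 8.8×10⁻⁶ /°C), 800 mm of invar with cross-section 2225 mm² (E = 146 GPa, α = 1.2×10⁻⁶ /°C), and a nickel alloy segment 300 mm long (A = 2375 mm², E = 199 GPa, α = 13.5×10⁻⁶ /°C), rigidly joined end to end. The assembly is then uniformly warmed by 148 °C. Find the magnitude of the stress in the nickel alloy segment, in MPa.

If the supports were absent, the total length change would be Σ αᵢΔT Lᵢ = 8.8×10⁻⁶×148×600 + 1.2×10⁻⁶×148×800 + 13.5×10⁻⁶×148×300 = 1.523 mm.
The walls prevent any net length change, so an axial force P (same in every segment) develops. Compatibility: P · Σ Lᵢ/(AᵢEᵢ) = δ_free.
Σ Lᵢ/(AᵢEᵢ) = 600/(900×109×10³) + 800/(2225×146×10³) + 300/(2375×199×10³) = 9.214×10⁻⁶ mm/N.
So P = 1.523 / 9.214×10⁻⁶ = 165.3 kN, compressive.
σ_{nickel alloy} = P / A = 165300 / 2375 = 69.6 MPa.

σ ≈ 69.6 MPa (compressive)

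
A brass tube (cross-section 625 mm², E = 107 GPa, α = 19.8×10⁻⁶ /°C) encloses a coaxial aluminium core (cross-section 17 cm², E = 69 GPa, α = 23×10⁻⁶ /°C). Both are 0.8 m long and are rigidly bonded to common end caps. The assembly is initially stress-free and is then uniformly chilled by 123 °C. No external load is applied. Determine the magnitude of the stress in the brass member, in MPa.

σ ≈ 26.8 MPa (compressive)

Equilibrium of a rigid end plate with no external load gives equal and opposite internal forces ±P in the two members. Since α_{aluminium} > α_{brass}, cooling drives the aluminium into tension and the brass into compression.
Compatibility of the two members (thermal + elastic change equal): (α₁ − α₂)ΔT = P·[1/(A₁E₁) + 1/(A₂E₂)].
|α₁ − α₂|·ΔT = 3.2×10⁻⁶ × 123 = 0.0003936.
1/(A₁E₁) + 1/(A₂E₂) = 1/(625×107×10³) + 1/(1700×69×10³) = 2.348×10⁻⁸ N⁻¹.
P = 0.0003936 / 2.348×10⁻⁸ = 16760 N = 16.76 kN.
σ_{brass} = P/A₁ = 16760/625 = 26.82 MPa, compressive.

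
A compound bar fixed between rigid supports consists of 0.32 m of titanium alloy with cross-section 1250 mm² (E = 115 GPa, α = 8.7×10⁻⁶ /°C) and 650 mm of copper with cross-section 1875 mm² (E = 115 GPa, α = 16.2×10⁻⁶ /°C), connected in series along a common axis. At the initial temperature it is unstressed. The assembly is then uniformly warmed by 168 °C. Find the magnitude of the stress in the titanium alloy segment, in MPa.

Free thermal expansion of the whole bar: Σ αᵢΔT Lᵢ = 8.7×10⁻⁶×168×320 + 16.2×10⁻⁶×168×650 = 2.237 mm.
Since the ends are fixed, an axial force P builds up, equal in every segment, with P · Σ Lᵢ/(AᵢEᵢ) = δ_free.
The series flexibility is Σ Lᵢ/(AᵢEᵢ) = 320/(1250×115×10³) + 650/(1875×115×10³) = 5.241×10⁻⁶ mm/N.
Hence P = δ_free / Σ(L/AE) = 2.237/5.241×10⁻⁶ = 426.8 kN (compressive).
σ_{titanium alloy} = P / A = 426800 / 1250 = 341.5 MPa.

σ ≈ 341 MPa (compressive)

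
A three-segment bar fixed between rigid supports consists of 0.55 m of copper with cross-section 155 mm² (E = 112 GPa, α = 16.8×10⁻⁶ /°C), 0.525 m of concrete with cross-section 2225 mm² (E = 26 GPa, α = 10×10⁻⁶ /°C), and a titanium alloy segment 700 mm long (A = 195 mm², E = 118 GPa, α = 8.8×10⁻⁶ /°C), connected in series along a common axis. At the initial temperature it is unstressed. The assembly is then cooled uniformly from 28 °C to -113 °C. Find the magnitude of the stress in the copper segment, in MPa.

Free thermal contraction of the whole bar: Σ αᵢΔT Lᵢ = 16.8×10⁻⁶×141×550 + 10×10⁻⁶×141×525 + 8.8×10⁻⁶×141×700 = 2.912 mm.
The rigid supports impose zero overall length change; the single axial force P common to all segments must satisfy P Σ Lᵢ/(AᵢEᵢ) = δ_free.
The series flexibility is Σ Lᵢ/(AᵢEᵢ) = 550/(155×112×10³) + 525/(2225×26×10³) + 700/(195×118×10³) = 7.118×10⁻⁵ mm/N.
So P = 2.912 / 7.118×10⁻⁵ = 40.91 kN, tensile.
σ_{copper} = P / A = 40910 / 155 = 263.9 MPa.

σ ≈ 264 MPa (tensile)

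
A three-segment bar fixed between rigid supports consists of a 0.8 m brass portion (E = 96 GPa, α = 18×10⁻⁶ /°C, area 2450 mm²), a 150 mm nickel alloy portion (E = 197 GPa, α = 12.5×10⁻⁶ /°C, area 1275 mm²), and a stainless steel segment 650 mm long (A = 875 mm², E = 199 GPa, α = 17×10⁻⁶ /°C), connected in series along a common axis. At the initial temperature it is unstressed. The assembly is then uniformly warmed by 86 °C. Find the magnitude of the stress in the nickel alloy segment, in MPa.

Free thermal expansion of the whole bar: Σ αᵢΔT Lᵢ = 18×10⁻⁶×86×800 + 12.5×10⁻⁶×86×150 + 17×10⁻⁶×86×650 = 2.35 mm.
Since the ends are fixed, an axial force P builds up, equal in every segment, with P · Σ Lᵢ/(AᵢEᵢ) = δ_free.
Σ Lᵢ/(AᵢEᵢ) = 800/(2450×96×10³) + 150/(1275×197×10³) + 650/(875×199×10³) = 7.732×10⁻⁶ mm/N.
So P = 2.35 / 7.732×10⁻⁶ = 303.9 kN, compressive.
σ_{nickel alloy} = P / A = 303900 / 1275 = 238.4 MPa.

σ ≈ 238 MPa (compressive)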